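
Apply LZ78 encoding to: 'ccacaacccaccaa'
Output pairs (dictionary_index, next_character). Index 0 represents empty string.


LZ78 encoding steps:
Dictionary: {0: ''}
Step 1: w='' (idx 0), next='c' -> output (0, 'c'), add 'c' as idx 1
Step 2: w='c' (idx 1), next='a' -> output (1, 'a'), add 'ca' as idx 2
Step 3: w='ca' (idx 2), next='a' -> output (2, 'a'), add 'caa' as idx 3
Step 4: w='c' (idx 1), next='c' -> output (1, 'c'), add 'cc' as idx 4
Step 5: w='ca' (idx 2), next='c' -> output (2, 'c'), add 'cac' as idx 5
Step 6: w='caa' (idx 3), end of input -> output (3, '')


Encoded: [(0, 'c'), (1, 'a'), (2, 'a'), (1, 'c'), (2, 'c'), (3, '')]


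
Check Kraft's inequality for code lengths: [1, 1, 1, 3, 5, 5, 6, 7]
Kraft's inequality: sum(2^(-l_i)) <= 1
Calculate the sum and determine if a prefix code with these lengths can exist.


Sum = 2^(-1) + 2^(-1) + 2^(-1) + 2^(-3) + 2^(-5) + 2^(-5) + 2^(-6) + 2^(-7)
    = 0.5 + 0.5 + 0.5 + 0.125 + 0.03125 + 0.03125 + 0.015625 + 0.0078125
    = 219/128 = 1.7109375
Since 1.7109375 > 1, Kraft's inequality is NOT satisfied.
A prefix code with these lengths CANNOT exist.

Kraft sum = 1.7109375. Not satisfied.


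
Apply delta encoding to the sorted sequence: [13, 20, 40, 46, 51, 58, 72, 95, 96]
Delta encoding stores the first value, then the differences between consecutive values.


First value: 13
Deltas:
  20 - 13 = 7
  40 - 20 = 20
  46 - 40 = 6
  51 - 46 = 5
  58 - 51 = 7
  72 - 58 = 14
  95 - 72 = 23
  96 - 95 = 1


Delta encoded: [13, 7, 20, 6, 5, 7, 14, 23, 1]


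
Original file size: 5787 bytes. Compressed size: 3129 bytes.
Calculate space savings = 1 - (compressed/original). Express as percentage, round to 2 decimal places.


ratio = compressed/original = 3129/5787 = 0.540695
savings = 1 - ratio = 1 - 0.540695 = 0.459305
as a percentage: 0.459305 * 100 = 45.93%

Space savings = 1 - 3129/5787 = 45.93%


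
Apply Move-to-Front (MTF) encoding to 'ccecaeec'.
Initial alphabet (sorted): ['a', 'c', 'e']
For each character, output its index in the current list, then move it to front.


MTF encoding:
'c': index 1 in ['a', 'c', 'e'] -> ['c', 'a', 'e']
'c': index 0 in ['c', 'a', 'e'] -> ['c', 'a', 'e']
'e': index 2 in ['c', 'a', 'e'] -> ['e', 'c', 'a']
'c': index 1 in ['e', 'c', 'a'] -> ['c', 'e', 'a']
'a': index 2 in ['c', 'e', 'a'] -> ['a', 'c', 'e']
'e': index 2 in ['a', 'c', 'e'] -> ['e', 'a', 'c']
'e': index 0 in ['e', 'a', 'c'] -> ['e', 'a', 'c']
'c': index 2 in ['e', 'a', 'c'] -> ['c', 'e', 'a']


Output: [1, 0, 2, 1, 2, 2, 0, 2]


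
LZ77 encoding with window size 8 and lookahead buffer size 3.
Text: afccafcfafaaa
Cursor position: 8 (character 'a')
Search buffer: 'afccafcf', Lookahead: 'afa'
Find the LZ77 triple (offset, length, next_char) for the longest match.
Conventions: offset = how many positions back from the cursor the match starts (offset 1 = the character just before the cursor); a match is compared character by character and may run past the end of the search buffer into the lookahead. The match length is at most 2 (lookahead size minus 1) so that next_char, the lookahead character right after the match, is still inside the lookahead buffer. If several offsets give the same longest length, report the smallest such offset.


Try each offset into the search buffer:
  offset=1 (pos 7, char 'f'): match length 0
  offset=2 (pos 6, char 'c'): match length 0
  offset=3 (pos 5, char 'f'): match length 0
  offset=4 (pos 4, char 'a'): match length 2
  offset=5 (pos 3, char 'c'): match length 0
  offset=6 (pos 2, char 'c'): match length 0
  offset=7 (pos 1, char 'f'): match length 0
  offset=8 (pos 0, char 'a'): match length 2
Longest match has length 2, found at offsets 4, 8; take the smallest, offset 4.
next_char = character at position 8 + 2 = 10 -> 'a'

Best match: offset=4, length=2 (matching 'af' starting at position 4)
LZ77 triple: (4, 2, 'a')


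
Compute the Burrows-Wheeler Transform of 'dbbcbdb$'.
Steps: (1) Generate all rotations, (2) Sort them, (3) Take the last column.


Rotations (sorted):
  0: $dbbcbdb -> last char: b
  1: b$dbbcbd -> last char: d
  2: bbcbdb$d -> last char: d
  3: bcbdb$db -> last char: b
  4: bdb$dbbc -> last char: c
  5: cbdb$dbb -> last char: b
  6: db$dbbcb -> last char: b
  7: dbbcbdb$ -> last char: $


BWT = bddbcbb$


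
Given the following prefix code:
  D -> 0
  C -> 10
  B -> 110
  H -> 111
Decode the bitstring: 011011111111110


Decoding step by step:
Bits 0 -> D
Bits 110 -> B
Bits 111 -> H
Bits 111 -> H
Bits 111 -> H
Bits 10 -> C


Decoded message: DBHHHC


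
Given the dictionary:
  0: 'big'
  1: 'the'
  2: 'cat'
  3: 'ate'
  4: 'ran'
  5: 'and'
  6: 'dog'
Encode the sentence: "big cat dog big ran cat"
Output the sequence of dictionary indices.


Look up each word in the dictionary:
  'big' -> 0
  'cat' -> 2
  'dog' -> 6
  'big' -> 0
  'ran' -> 4
  'cat' -> 2

Encoded: [0, 2, 6, 0, 4, 2]


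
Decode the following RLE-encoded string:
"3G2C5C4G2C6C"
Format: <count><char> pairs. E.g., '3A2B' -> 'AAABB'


Expanding each <count><char> pair:
  3G -> 'GGG'
  2C -> 'CC'
  5C -> 'CCCCC'
  4G -> 'GGGG'
  2C -> 'CC'
  6C -> 'CCCCCC'

Decoded = GGGCCCCCCCGGGGCCCCCCCC


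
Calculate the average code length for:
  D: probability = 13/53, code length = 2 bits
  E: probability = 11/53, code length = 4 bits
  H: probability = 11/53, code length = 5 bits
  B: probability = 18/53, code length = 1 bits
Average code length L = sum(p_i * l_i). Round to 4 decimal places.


Weighted contributions p_i * l_i:
  D: (13/53) * 2 = 26/53
  E: (11/53) * 4 = 44/53
  H: (11/53) * 5 = 55/53
  B: (18/53) * 1 = 18/53
Sum = (26 + 44 + 55 + 18)/53 = 143/53

L = 143/53 = 2.6981 bits/symbol


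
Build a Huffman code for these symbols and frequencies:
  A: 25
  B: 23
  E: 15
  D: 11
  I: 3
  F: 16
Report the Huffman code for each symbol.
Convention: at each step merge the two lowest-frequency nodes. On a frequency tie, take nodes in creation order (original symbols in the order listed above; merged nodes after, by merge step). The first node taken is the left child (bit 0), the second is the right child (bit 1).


Huffman tree construction:
Step 1: Merge I(3) + D(11) = 14
Step 2: Merge (I+D)(14) + E(15) = 29
Step 3: Merge F(16) + B(23) = 39
Step 4: Merge A(25) + ((I+D)+E)(29) = 54
Step 5: Merge (F+B)(39) + (A+((I+D)+E))(54) = 93
Read each symbol's code off the tree from the root (left child = 0, right child = 1).

Codes:
  A: 10 (length 2)
  B: 01 (length 2)
  E: 111 (length 3)
  D: 1101 (length 4)
  I: 1100 (length 4)
  F: 00 (length 2)
Average code length: 229/93 = 2.4624 bits/symbol


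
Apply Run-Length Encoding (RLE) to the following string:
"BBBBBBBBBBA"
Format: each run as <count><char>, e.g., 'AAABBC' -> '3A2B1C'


Scanning runs left to right:
  i=0: run of 'B' x 10 -> '10B'
  i=10: run of 'A' x 1 -> '1A'

RLE = 10B1A


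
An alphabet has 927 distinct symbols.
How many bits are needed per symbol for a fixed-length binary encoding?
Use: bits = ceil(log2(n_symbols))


log2(927) = 9.8564
Bracket: 2^9 = 512 < 927 <= 2^10 = 1024
So ceil(log2(927)) = 10

bits = ceil(log2(927)) = ceil(9.8564) = 10 bits


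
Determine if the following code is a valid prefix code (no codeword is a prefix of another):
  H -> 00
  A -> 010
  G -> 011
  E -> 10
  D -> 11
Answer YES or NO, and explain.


Checking each pair (does one codeword prefix another?):
  H='00' vs A='010': no prefix
  H='00' vs G='011': no prefix
  H='00' vs E='10': no prefix
  H='00' vs D='11': no prefix
  A='010' vs H='00': no prefix
  A='010' vs G='011': no prefix
  A='010' vs E='10': no prefix
  A='010' vs D='11': no prefix
  G='011' vs H='00': no prefix
  G='011' vs A='010': no prefix
  G='011' vs E='10': no prefix
  G='011' vs D='11': no prefix
  E='10' vs H='00': no prefix
  E='10' vs A='010': no prefix
  E='10' vs G='011': no prefix
  E='10' vs D='11': no prefix
  D='11' vs H='00': no prefix
  D='11' vs A='010': no prefix
  D='11' vs G='011': no prefix
  D='11' vs E='10': no prefix
No violation found over all pairs.

YES -- this is a valid prefix code. No codeword is a prefix of any other codeword.


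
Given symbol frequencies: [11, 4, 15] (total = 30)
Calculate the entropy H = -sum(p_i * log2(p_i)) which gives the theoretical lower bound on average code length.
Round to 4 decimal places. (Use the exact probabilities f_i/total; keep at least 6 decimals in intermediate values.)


Per-symbol terms -p_i * log2(p_i) with p_i = f_i/30:
  p = 11/30 = 0.366667: log2(p) = -1.447459, -p*log2(p) = 0.530735
  p = 4/30 = 0.133333: log2(p) = -2.906891, -p*log2(p) = 0.387585
  p = 15/30 = 0.500000: log2(p) = -1.000000, -p*log2(p) = 0.500000
H = 0.530735 + 0.387585 + 0.500000 = 1.418320

H = 1.4183 bits/symbol


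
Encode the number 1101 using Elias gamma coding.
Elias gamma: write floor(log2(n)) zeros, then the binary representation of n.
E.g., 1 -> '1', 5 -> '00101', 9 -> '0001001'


num_bits = floor(log2(1101)) + 1 = 11
leading_zeros = num_bits - 1 = 10
binary(1101) = 10001001101

Elias gamma(1101) = '0000000000' + '10001001101' = 000000000010001001101 (21 bits)


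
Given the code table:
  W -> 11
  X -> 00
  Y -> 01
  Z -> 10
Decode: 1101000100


Decoding:
11 -> W
01 -> Y
00 -> X
01 -> Y
00 -> X


Result: WYXYX


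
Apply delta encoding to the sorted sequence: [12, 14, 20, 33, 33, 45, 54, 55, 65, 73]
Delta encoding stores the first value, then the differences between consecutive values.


First value: 12
Deltas:
  14 - 12 = 2
  20 - 14 = 6
  33 - 20 = 13
  33 - 33 = 0
  45 - 33 = 12
  54 - 45 = 9
  55 - 54 = 1
  65 - 55 = 10
  73 - 65 = 8


Delta encoded: [12, 2, 6, 13, 0, 12, 9, 1, 10, 8]


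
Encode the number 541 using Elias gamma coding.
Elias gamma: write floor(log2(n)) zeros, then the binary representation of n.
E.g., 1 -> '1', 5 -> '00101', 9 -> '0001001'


num_bits = floor(log2(541)) + 1 = 10
leading_zeros = num_bits - 1 = 9
binary(541) = 1000011101

Elias gamma(541) = '000000000' + '1000011101' = 0000000001000011101 (19 bits)


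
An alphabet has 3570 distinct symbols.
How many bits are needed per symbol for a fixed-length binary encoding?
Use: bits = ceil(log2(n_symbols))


log2(3570) = 11.8017
Bracket: 2^11 = 2048 < 3570 <= 2^12 = 4096
So ceil(log2(3570)) = 12

bits = ceil(log2(3570)) = ceil(11.8017) = 12 bits


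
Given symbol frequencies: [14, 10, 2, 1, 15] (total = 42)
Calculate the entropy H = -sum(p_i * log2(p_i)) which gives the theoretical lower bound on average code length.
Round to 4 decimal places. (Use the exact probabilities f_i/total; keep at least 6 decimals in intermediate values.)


Per-symbol terms -p_i * log2(p_i) with p_i = f_i/42:
  p = 14/42 = 0.333333: log2(p) = -1.584963, -p*log2(p) = 0.528321
  p = 10/42 = 0.238095: log2(p) = -2.070389, -p*log2(p) = 0.492950
  p = 2/42 = 0.047619: log2(p) = -4.392317, -p*log2(p) = 0.209158
  p = 1/42 = 0.023810: log2(p) = -5.392317, -p*log2(p) = 0.128389
  p = 15/42 = 0.357143: log2(p) = -1.485427, -p*log2(p) = 0.530510
H = 0.528321 + 0.492950 + 0.209158 + 0.128389 + 0.530510 = 1.889328

H = 1.8893 bits/symbol


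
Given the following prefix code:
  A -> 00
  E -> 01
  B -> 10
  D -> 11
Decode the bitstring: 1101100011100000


Decoding step by step:
Bits 11 -> D
Bits 01 -> E
Bits 10 -> B
Bits 00 -> A
Bits 11 -> D
Bits 10 -> B
Bits 00 -> A
Bits 00 -> A


Decoded message: DEBADBAA


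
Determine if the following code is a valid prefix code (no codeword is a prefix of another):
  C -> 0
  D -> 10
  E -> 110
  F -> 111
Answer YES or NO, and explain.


Checking each pair (does one codeword prefix another?):
  C='0' vs D='10': no prefix
  C='0' vs E='110': no prefix
  C='0' vs F='111': no prefix
  D='10' vs C='0': no prefix
  D='10' vs E='110': no prefix
  D='10' vs F='111': no prefix
  E='110' vs C='0': no prefix
  E='110' vs D='10': no prefix
  E='110' vs F='111': no prefix
  F='111' vs C='0': no prefix
  F='111' vs D='10': no prefix
  F='111' vs E='110': no prefix
No violation found over all pairs.

YES -- this is a valid prefix code. No codeword is a prefix of any other codeword.


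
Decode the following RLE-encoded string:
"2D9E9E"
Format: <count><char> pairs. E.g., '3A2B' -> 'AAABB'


Expanding each <count><char> pair:
  2D -> 'DD'
  9E -> 'EEEEEEEEE'
  9E -> 'EEEEEEEEE'

Decoded = DDEEEEEEEEEEEEEEEEEE


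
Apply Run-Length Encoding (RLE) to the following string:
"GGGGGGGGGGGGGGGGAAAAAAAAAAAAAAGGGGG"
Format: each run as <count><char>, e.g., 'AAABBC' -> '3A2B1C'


Scanning runs left to right:
  i=0: run of 'G' x 16 -> '16G'
  i=16: run of 'A' x 14 -> '14A'
  i=30: run of 'G' x 5 -> '5G'

RLE = 16G14A5G


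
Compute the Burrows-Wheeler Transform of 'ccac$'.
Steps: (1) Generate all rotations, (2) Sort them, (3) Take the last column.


Rotations (sorted):
  0: $ccac -> last char: c
  1: ac$cc -> last char: c
  2: c$cca -> last char: a
  3: cac$c -> last char: c
  4: ccac$ -> last char: $


BWT = ccac$


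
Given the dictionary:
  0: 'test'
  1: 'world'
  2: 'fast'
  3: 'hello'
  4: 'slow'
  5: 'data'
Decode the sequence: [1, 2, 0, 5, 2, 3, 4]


Look up each index in the dictionary:
  1 -> 'world'
  2 -> 'fast'
  0 -> 'test'
  5 -> 'data'
  2 -> 'fast'
  3 -> 'hello'
  4 -> 'slow'

Decoded: "world fast test data fast hello slow"


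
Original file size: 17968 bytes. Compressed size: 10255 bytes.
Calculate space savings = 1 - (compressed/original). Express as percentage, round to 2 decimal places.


ratio = compressed/original = 10255/17968 = 0.570737
savings = 1 - ratio = 1 - 0.570737 = 0.429263
as a percentage: 0.429263 * 100 = 42.93%

Space savings = 1 - 10255/17968 = 42.93%


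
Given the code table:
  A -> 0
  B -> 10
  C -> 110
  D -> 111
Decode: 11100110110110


Decoding:
111 -> D
0 -> A
0 -> A
110 -> C
110 -> C
110 -> C


Result: DAACCC


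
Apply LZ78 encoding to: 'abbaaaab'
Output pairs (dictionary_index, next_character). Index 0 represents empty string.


LZ78 encoding steps:
Dictionary: {0: ''}
Step 1: w='' (idx 0), next='a' -> output (0, 'a'), add 'a' as idx 1
Step 2: w='' (idx 0), next='b' -> output (0, 'b'), add 'b' as idx 2
Step 3: w='b' (idx 2), next='a' -> output (2, 'a'), add 'ba' as idx 3
Step 4: w='a' (idx 1), next='a' -> output (1, 'a'), add 'aa' as idx 4
Step 5: w='a' (idx 1), next='b' -> output (1, 'b'), add 'ab' as idx 5


Encoded: [(0, 'a'), (0, 'b'), (2, 'a'), (1, 'a'), (1, 'b')]


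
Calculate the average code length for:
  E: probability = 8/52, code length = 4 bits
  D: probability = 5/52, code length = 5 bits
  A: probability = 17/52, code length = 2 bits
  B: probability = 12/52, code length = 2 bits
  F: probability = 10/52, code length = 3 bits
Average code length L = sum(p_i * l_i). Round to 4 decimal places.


Weighted contributions p_i * l_i:
  E: (8/52) * 4 = 32/52
  D: (5/52) * 5 = 25/52
  A: (17/52) * 2 = 34/52
  B: (12/52) * 2 = 24/52
  F: (10/52) * 3 = 30/52
Sum = (32 + 25 + 34 + 24 + 30)/52 = 145/52

L = 145/52 = 2.7885 bits/symbol


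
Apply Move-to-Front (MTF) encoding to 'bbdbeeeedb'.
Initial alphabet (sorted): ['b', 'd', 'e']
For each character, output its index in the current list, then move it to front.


MTF encoding:
'b': index 0 in ['b', 'd', 'e'] -> ['b', 'd', 'e']
'b': index 0 in ['b', 'd', 'e'] -> ['b', 'd', 'e']
'd': index 1 in ['b', 'd', 'e'] -> ['d', 'b', 'e']
'b': index 1 in ['d', 'b', 'e'] -> ['b', 'd', 'e']
'e': index 2 in ['b', 'd', 'e'] -> ['e', 'b', 'd']
'e': index 0 in ['e', 'b', 'd'] -> ['e', 'b', 'd']
'e': index 0 in ['e', 'b', 'd'] -> ['e', 'b', 'd']
'e': index 0 in ['e', 'b', 'd'] -> ['e', 'b', 'd']
'd': index 2 in ['e', 'b', 'd'] -> ['d', 'e', 'b']
'b': index 2 in ['d', 'e', 'b'] -> ['b', 'd', 'e']


Output: [0, 0, 1, 1, 2, 0, 0, 0, 2, 2]


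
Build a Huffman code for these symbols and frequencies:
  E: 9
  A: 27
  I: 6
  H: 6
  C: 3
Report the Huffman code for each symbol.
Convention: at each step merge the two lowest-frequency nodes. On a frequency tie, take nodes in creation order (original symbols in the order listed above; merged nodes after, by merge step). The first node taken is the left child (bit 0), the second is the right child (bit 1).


Huffman tree construction:
Step 1: Merge C(3) + I(6) = 9
Step 2: Merge H(6) + E(9) = 15
Step 3: Merge (C+I)(9) + (H+E)(15) = 24
Step 4: Merge ((C+I)+(H+E))(24) + A(27) = 51
Read each symbol's code off the tree from the root (left child = 0, right child = 1).

Codes:
  E: 011 (length 3)
  A: 1 (length 1)
  I: 001 (length 3)
  H: 010 (length 3)
  C: 000 (length 3)
Average code length: 99/51 = 1.9412 bits/symbol


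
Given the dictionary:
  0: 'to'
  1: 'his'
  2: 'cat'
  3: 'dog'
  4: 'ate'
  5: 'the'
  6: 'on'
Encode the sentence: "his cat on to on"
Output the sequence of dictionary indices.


Look up each word in the dictionary:
  'his' -> 1
  'cat' -> 2
  'on' -> 6
  'to' -> 0
  'on' -> 6

Encoded: [1, 2, 6, 0, 6]


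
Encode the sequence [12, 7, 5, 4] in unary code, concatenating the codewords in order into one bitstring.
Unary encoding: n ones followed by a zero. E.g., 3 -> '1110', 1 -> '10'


Encode each number as n ones followed by a terminating 0:
  12 -> 1111111111110 (13 bits)
  7 -> 11111110 (8 bits)
  5 -> 111110 (6 bits)
  4 -> 11110 (5 bits)
Total length = 13 + 8 + 6 + 5 = 32 bits.

Unary([12, 7, 5, 4]) = 11111111111101111111011111011110 (32 bits)


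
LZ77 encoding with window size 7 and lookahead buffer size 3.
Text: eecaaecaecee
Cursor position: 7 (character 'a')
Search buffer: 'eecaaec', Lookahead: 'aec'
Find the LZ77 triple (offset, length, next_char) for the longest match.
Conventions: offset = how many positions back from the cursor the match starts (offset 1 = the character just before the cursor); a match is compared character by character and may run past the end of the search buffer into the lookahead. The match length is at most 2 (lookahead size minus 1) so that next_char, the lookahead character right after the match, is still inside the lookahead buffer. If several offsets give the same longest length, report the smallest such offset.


Try each offset into the search buffer:
  offset=1 (pos 6, char 'c'): match length 0
  offset=2 (pos 5, char 'e'): match length 0
  offset=3 (pos 4, char 'a'): match length 2
  offset=4 (pos 3, char 'a'): match length 1
  offset=5 (pos 2, char 'c'): match length 0
  offset=6 (pos 1, char 'e'): match length 0
  offset=7 (pos 0, char 'e'): match length 0
Longest match has length 2 at offset 3.
next_char = character at position 7 + 2 = 9 -> 'c'

Best match: offset=3, length=2 (matching 'ae' starting at position 4)
LZ77 triple: (3, 2, 'c')


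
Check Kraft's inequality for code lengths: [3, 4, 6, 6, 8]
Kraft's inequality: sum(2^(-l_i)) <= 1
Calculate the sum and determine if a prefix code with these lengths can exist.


Sum = 2^(-3) + 2^(-4) + 2^(-6) + 2^(-6) + 2^(-8)
    = 0.125 + 0.0625 + 0.015625 + 0.015625 + 0.00390625
    = 57/256 = 0.22265625
Since 0.22265625 <= 1, Kraft's inequality IS satisfied.
A prefix code with these lengths CAN exist.

Kraft sum = 0.22265625. Satisfied.


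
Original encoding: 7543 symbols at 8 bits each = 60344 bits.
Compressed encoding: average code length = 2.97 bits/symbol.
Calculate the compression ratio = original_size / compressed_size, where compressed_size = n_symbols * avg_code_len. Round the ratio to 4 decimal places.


original_size = n_symbols * orig_bits = 7543 * 8 = 60344 bits
compressed_size = n_symbols * avg_code_len = 7543 * 2.97 = 22402.71 bits
ratio = original_size / compressed_size = 60344 / 22402.71 = 2.6936

Compression ratio = 2.6936


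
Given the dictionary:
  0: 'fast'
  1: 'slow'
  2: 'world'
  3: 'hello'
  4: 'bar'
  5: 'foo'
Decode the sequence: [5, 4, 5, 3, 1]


Look up each index in the dictionary:
  5 -> 'foo'
  4 -> 'bar'
  5 -> 'foo'
  3 -> 'hello'
  1 -> 'slow'

Decoded: "foo bar foo hello slow"


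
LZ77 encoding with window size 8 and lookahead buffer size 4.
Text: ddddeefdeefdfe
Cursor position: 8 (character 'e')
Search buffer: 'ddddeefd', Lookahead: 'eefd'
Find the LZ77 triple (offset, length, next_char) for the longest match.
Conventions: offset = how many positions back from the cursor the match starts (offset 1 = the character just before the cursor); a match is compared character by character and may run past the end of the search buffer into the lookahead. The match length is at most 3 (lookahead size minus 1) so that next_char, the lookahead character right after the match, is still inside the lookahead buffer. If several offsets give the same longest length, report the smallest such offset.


Try each offset into the search buffer:
  offset=1 (pos 7, char 'd'): match length 0
  offset=2 (pos 6, char 'f'): match length 0
  offset=3 (pos 5, char 'e'): match length 1
  offset=4 (pos 4, char 'e'): match length 3
  offset=5 (pos 3, char 'd'): match length 0
  offset=6 (pos 2, char 'd'): match length 0
  offset=7 (pos 1, char 'd'): match length 0
  offset=8 (pos 0, char 'd'): match length 0
Longest match has length 3 at offset 4.
next_char = character at position 8 + 3 = 11 -> 'd'

Best match: offset=4, length=3 (matching 'eef' starting at position 4)
LZ77 triple: (4, 3, 'd')


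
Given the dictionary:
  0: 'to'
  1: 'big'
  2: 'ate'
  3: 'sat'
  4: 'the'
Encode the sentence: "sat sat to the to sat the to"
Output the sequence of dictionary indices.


Look up each word in the dictionary:
  'sat' -> 3
  'sat' -> 3
  'to' -> 0
  'the' -> 4
  'to' -> 0
  'sat' -> 3
  'the' -> 4
  'to' -> 0

Encoded: [3, 3, 0, 4, 0, 3, 4, 0]


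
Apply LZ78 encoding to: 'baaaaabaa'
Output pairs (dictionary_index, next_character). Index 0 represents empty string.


LZ78 encoding steps:
Dictionary: {0: ''}
Step 1: w='' (idx 0), next='b' -> output (0, 'b'), add 'b' as idx 1
Step 2: w='' (idx 0), next='a' -> output (0, 'a'), add 'a' as idx 2
Step 3: w='a' (idx 2), next='a' -> output (2, 'a'), add 'aa' as idx 3
Step 4: w='aa' (idx 3), next='b' -> output (3, 'b'), add 'aab' as idx 4
Step 5: w='aa' (idx 3), end of input -> output (3, '')


Encoded: [(0, 'b'), (0, 'a'), (2, 'a'), (3, 'b'), (3, '')]


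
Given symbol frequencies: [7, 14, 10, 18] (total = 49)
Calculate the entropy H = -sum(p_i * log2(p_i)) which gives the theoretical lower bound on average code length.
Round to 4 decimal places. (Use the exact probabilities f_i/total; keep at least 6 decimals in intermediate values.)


Per-symbol terms -p_i * log2(p_i) with p_i = f_i/49:
  p = 7/49 = 0.142857: log2(p) = -2.807355, -p*log2(p) = 0.401051
  p = 14/49 = 0.285714: log2(p) = -1.807355, -p*log2(p) = 0.516387
  p = 10/49 = 0.204082: log2(p) = -2.292782, -p*log2(p) = 0.467915
  p = 18/49 = 0.367347: log2(p) = -1.444785, -p*log2(p) = 0.530737
H = 0.401051 + 0.516387 + 0.467915 + 0.530737 = 1.916090

H = 1.9161 bits/symbol


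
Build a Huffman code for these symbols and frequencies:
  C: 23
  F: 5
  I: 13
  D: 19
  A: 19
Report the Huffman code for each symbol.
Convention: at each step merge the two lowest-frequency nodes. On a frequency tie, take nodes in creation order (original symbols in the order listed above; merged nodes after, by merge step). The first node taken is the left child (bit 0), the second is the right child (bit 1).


Huffman tree construction:
Step 1: Merge F(5) + I(13) = 18
Step 2: Merge (F+I)(18) + D(19) = 37
Step 3: Merge A(19) + C(23) = 42
Step 4: Merge ((F+I)+D)(37) + (A+C)(42) = 79
Read each symbol's code off the tree from the root (left child = 0, right child = 1).

Codes:
  C: 11 (length 2)
  F: 000 (length 3)
  I: 001 (length 3)
  D: 01 (length 2)
  A: 10 (length 2)
Average code length: 176/79 = 2.2278 bits/symbol


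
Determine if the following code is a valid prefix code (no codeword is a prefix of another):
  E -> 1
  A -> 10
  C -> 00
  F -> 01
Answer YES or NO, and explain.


Checking each pair (does one codeword prefix another?):
  E='1' vs A='10': prefix -- VIOLATION

NO -- this is NOT a valid prefix code. E (1) is a prefix of A (10).


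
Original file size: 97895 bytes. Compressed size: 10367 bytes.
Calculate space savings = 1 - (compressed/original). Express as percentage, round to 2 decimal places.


ratio = compressed/original = 10367/97895 = 0.105899
savings = 1 - ratio = 1 - 0.105899 = 0.894101
as a percentage: 0.894101 * 100 = 89.41%

Space savings = 1 - 10367/97895 = 89.41%


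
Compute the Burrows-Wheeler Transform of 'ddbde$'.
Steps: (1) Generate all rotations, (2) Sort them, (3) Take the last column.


Rotations (sorted):
  0: $ddbde -> last char: e
  1: bde$dd -> last char: d
  2: dbde$d -> last char: d
  3: ddbde$ -> last char: $
  4: de$ddb -> last char: b
  5: e$ddbd -> last char: d


BWT = edd$bd


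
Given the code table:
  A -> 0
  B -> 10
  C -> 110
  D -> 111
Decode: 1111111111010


Decoding:
111 -> D
111 -> D
111 -> D
10 -> B
10 -> B


Result: DDDBB


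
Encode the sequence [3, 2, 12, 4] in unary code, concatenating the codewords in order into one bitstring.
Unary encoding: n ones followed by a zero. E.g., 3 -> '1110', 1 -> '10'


Encode each number as n ones followed by a terminating 0:
  3 -> 1110 (4 bits)
  2 -> 110 (3 bits)
  12 -> 1111111111110 (13 bits)
  4 -> 11110 (5 bits)
Total length = 4 + 3 + 13 + 5 = 25 bits.

Unary([3, 2, 12, 4]) = 1110110111111111111011110 (25 bits)


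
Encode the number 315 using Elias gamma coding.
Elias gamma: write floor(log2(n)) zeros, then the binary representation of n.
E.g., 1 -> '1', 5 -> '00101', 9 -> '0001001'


num_bits = floor(log2(315)) + 1 = 9
leading_zeros = num_bits - 1 = 8
binary(315) = 100111011

Elias gamma(315) = '00000000' + '100111011' = 00000000100111011 (17 bits)


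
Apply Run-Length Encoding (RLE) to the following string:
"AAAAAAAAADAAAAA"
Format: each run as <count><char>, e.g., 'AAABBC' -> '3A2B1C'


Scanning runs left to right:
  i=0: run of 'A' x 9 -> '9A'
  i=9: run of 'D' x 1 -> '1D'
  i=10: run of 'A' x 5 -> '5A'

RLE = 9A1D5A


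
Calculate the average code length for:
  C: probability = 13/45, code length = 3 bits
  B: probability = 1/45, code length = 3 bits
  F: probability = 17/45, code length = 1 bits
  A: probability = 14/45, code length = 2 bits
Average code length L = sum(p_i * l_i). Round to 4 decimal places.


Weighted contributions p_i * l_i:
  C: (13/45) * 3 = 39/45
  B: (1/45) * 3 = 3/45
  F: (17/45) * 1 = 17/45
  A: (14/45) * 2 = 28/45
Sum = (39 + 3 + 17 + 28)/45 = 87/45

L = 87/45 = 1.9333 bits/symbol


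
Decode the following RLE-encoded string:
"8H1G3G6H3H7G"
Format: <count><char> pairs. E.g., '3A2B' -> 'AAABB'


Expanding each <count><char> pair:
  8H -> 'HHHHHHHH'
  1G -> 'G'
  3G -> 'GGG'
  6H -> 'HHHHHH'
  3H -> 'HHH'
  7G -> 'GGGGGGG'

Decoded = HHHHHHHHGGGGHHHHHHHHHGGGGGGG


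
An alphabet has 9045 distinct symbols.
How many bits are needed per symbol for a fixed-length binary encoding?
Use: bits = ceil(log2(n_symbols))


log2(9045) = 13.1429
Bracket: 2^13 = 8192 < 9045 <= 2^14 = 16384
So ceil(log2(9045)) = 14

bits = ceil(log2(9045)) = ceil(13.1429) = 14 bits


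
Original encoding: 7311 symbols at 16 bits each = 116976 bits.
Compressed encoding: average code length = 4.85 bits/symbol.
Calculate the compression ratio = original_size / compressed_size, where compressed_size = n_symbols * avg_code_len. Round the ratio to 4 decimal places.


original_size = n_symbols * orig_bits = 7311 * 16 = 116976 bits
compressed_size = n_symbols * avg_code_len = 7311 * 4.85 = 35458.35 bits
ratio = original_size / compressed_size = 116976 / 35458.35 = 3.299

Compression ratio = 3.299


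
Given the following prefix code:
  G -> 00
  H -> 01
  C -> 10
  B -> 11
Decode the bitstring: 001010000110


Decoding step by step:
Bits 00 -> G
Bits 10 -> C
Bits 10 -> C
Bits 00 -> G
Bits 01 -> H
Bits 10 -> C


Decoded message: GCCGHC


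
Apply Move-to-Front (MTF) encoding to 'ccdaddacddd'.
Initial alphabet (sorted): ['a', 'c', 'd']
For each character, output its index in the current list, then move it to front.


MTF encoding:
'c': index 1 in ['a', 'c', 'd'] -> ['c', 'a', 'd']
'c': index 0 in ['c', 'a', 'd'] -> ['c', 'a', 'd']
'd': index 2 in ['c', 'a', 'd'] -> ['d', 'c', 'a']
'a': index 2 in ['d', 'c', 'a'] -> ['a', 'd', 'c']
'd': index 1 in ['a', 'd', 'c'] -> ['d', 'a', 'c']
'd': index 0 in ['d', 'a', 'c'] -> ['d', 'a', 'c']
'a': index 1 in ['d', 'a', 'c'] -> ['a', 'd', 'c']
'c': index 2 in ['a', 'd', 'c'] -> ['c', 'a', 'd']
'd': index 2 in ['c', 'a', 'd'] -> ['d', 'c', 'a']
'd': index 0 in ['d', 'c', 'a'] -> ['d', 'c', 'a']
'd': index 0 in ['d', 'c', 'a'] -> ['d', 'c', 'a']


Output: [1, 0, 2, 2, 1, 0, 1, 2, 2, 0, 0]


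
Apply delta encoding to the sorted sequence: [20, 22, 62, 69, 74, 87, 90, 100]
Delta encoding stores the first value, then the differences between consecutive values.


First value: 20
Deltas:
  22 - 20 = 2
  62 - 22 = 40
  69 - 62 = 7
  74 - 69 = 5
  87 - 74 = 13
  90 - 87 = 3
  100 - 90 = 10


Delta encoded: [20, 2, 40, 7, 5, 13, 3, 10]


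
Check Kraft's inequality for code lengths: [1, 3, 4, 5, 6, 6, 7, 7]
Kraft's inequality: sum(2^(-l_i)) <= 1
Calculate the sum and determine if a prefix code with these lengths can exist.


Sum = 2^(-1) + 2^(-3) + 2^(-4) + 2^(-5) + 2^(-6) + 2^(-6) + 2^(-7) + 2^(-7)
    = 0.5 + 0.125 + 0.0625 + 0.03125 + 0.015625 + 0.015625 + 0.0078125 + 0.0078125
    = 98/128 = 0.765625
Since 0.765625 <= 1, Kraft's inequality IS satisfied.
A prefix code with these lengths CAN exist.

Kraft sum = 0.765625. Satisfied.


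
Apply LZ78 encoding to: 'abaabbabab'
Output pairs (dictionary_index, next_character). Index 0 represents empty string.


LZ78 encoding steps:
Dictionary: {0: ''}
Step 1: w='' (idx 0), next='a' -> output (0, 'a'), add 'a' as idx 1
Step 2: w='' (idx 0), next='b' -> output (0, 'b'), add 'b' as idx 2
Step 3: w='a' (idx 1), next='a' -> output (1, 'a'), add 'aa' as idx 3
Step 4: w='b' (idx 2), next='b' -> output (2, 'b'), add 'bb' as idx 4
Step 5: w='a' (idx 1), next='b' -> output (1, 'b'), add 'ab' as idx 5
Step 6: w='ab' (idx 5), end of input -> output (5, '')


Encoded: [(0, 'a'), (0, 'b'), (1, 'a'), (2, 'b'), (1, 'b'), (5, '')]


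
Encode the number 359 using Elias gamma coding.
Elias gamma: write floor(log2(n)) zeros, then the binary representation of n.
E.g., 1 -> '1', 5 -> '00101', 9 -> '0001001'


num_bits = floor(log2(359)) + 1 = 9
leading_zeros = num_bits - 1 = 8
binary(359) = 101100111

Elias gamma(359) = '00000000' + '101100111' = 00000000101100111 (17 bits)


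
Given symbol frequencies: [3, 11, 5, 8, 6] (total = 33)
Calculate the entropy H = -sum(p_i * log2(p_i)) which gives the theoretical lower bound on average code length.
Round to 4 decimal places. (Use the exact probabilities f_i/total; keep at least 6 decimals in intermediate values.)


Per-symbol terms -p_i * log2(p_i) with p_i = f_i/33:
  p = 3/33 = 0.090909: log2(p) = -3.459432, -p*log2(p) = 0.314494
  p = 11/33 = 0.333333: log2(p) = -1.584963, -p*log2(p) = 0.528321
  p = 5/33 = 0.151515: log2(p) = -2.722466, -p*log2(p) = 0.412495
  p = 8/33 = 0.242424: log2(p) = -2.044394, -p*log2(p) = 0.495611
  p = 6/33 = 0.181818: log2(p) = -2.459432, -p*log2(p) = 0.447169
H = 0.314494 + 0.528321 + 0.412495 + 0.495611 + 0.447169 = 2.198090

H = 2.1981 bits/symbol


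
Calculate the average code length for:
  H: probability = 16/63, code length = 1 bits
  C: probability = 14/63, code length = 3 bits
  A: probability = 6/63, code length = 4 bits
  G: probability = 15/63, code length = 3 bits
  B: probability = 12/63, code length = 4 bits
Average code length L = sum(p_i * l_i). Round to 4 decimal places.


Weighted contributions p_i * l_i:
  H: (16/63) * 1 = 16/63
  C: (14/63) * 3 = 42/63
  A: (6/63) * 4 = 24/63
  G: (15/63) * 3 = 45/63
  B: (12/63) * 4 = 48/63
Sum = (16 + 42 + 24 + 45 + 48)/63 = 175/63

L = 175/63 = 2.7778 bits/symbol


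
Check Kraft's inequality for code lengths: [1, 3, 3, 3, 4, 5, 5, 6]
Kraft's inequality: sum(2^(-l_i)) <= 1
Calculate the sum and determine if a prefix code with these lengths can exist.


Sum = 2^(-1) + 2^(-3) + 2^(-3) + 2^(-3) + 2^(-4) + 2^(-5) + 2^(-5) + 2^(-6)
    = 0.5 + 0.125 + 0.125 + 0.125 + 0.0625 + 0.03125 + 0.03125 + 0.015625
    = 65/64 = 1.015625
Since 1.015625 > 1, Kraft's inequality is NOT satisfied.
A prefix code with these lengths CANNOT exist.

Kraft sum = 1.015625. Not satisfied.


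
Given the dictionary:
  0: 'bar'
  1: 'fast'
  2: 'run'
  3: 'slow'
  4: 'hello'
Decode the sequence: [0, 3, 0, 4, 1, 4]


Look up each index in the dictionary:
  0 -> 'bar'
  3 -> 'slow'
  0 -> 'bar'
  4 -> 'hello'
  1 -> 'fast'
  4 -> 'hello'

Decoded: "bar slow bar hello fast hello"


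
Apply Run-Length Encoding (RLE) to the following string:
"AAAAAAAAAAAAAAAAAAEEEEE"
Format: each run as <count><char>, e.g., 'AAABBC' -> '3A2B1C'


Scanning runs left to right:
  i=0: run of 'A' x 18 -> '18A'
  i=18: run of 'E' x 5 -> '5E'

RLE = 18A5E


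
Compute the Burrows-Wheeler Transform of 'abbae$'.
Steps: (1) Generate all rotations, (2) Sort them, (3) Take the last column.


Rotations (sorted):
  0: $abbae -> last char: e
  1: abbae$ -> last char: $
  2: ae$abb -> last char: b
  3: bae$ab -> last char: b
  4: bbae$a -> last char: a
  5: e$abba -> last char: a


BWT = e$bbaa


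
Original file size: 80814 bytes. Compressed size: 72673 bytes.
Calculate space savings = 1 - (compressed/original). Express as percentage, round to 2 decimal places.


ratio = compressed/original = 72673/80814 = 0.899263
savings = 1 - ratio = 1 - 0.899263 = 0.100737
as a percentage: 0.100737 * 100 = 10.07%

Space savings = 1 - 72673/80814 = 10.07%


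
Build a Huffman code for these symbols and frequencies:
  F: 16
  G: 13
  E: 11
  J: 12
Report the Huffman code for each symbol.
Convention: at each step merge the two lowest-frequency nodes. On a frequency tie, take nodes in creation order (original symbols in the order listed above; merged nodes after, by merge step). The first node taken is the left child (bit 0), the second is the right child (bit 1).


Huffman tree construction:
Step 1: Merge E(11) + J(12) = 23
Step 2: Merge G(13) + F(16) = 29
Step 3: Merge (E+J)(23) + (G+F)(29) = 52
Read each symbol's code off the tree from the root (left child = 0, right child = 1).

Codes:
  F: 11 (length 2)
  G: 10 (length 2)
  E: 00 (length 2)
  J: 01 (length 2)
Average code length: 104/52 = 2.0000 bits/symbol


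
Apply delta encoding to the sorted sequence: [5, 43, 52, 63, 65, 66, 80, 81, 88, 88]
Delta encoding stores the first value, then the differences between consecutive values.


First value: 5
Deltas:
  43 - 5 = 38
  52 - 43 = 9
  63 - 52 = 11
  65 - 63 = 2
  66 - 65 = 1
  80 - 66 = 14
  81 - 80 = 1
  88 - 81 = 7
  88 - 88 = 0


Delta encoded: [5, 38, 9, 11, 2, 1, 14, 1, 7, 0]


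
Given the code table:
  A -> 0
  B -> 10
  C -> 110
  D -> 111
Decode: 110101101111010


Decoding:
110 -> C
10 -> B
110 -> C
111 -> D
10 -> B
10 -> B


Result: CBCDBB


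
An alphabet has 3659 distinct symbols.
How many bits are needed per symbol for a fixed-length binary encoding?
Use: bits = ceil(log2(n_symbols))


log2(3659) = 11.8372
Bracket: 2^11 = 2048 < 3659 <= 2^12 = 4096
So ceil(log2(3659)) = 12

bits = ceil(log2(3659)) = ceil(11.8372) = 12 bits


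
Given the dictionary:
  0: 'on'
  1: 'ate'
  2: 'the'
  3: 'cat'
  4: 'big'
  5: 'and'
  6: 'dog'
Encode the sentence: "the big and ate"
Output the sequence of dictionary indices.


Look up each word in the dictionary:
  'the' -> 2
  'big' -> 4
  'and' -> 5
  'ate' -> 1

Encoded: [2, 4, 5, 1]


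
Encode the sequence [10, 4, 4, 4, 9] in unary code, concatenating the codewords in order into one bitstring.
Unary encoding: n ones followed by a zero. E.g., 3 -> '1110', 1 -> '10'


Encode each number as n ones followed by a terminating 0:
  10 -> 11111111110 (11 bits)
  4 -> 11110 (5 bits)
  4 -> 11110 (5 bits)
  4 -> 11110 (5 bits)
  9 -> 1111111110 (10 bits)
Total length = 11 + 5 + 5 + 5 + 10 = 36 bits.

Unary([10, 4, 4, 4, 9]) = 111111111101111011110111101111111110 (36 bits)


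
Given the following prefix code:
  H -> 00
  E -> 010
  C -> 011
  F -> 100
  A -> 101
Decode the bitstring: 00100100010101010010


Decoding step by step:
Bits 00 -> H
Bits 100 -> F
Bits 100 -> F
Bits 010 -> E
Bits 101 -> A
Bits 010 -> E
Bits 010 -> E


Decoded message: HFFEAEE


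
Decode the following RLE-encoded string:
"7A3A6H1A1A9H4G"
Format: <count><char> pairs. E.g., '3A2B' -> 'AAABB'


Expanding each <count><char> pair:
  7A -> 'AAAAAAA'
  3A -> 'AAA'
  6H -> 'HHHHHH'
  1A -> 'A'
  1A -> 'A'
  9H -> 'HHHHHHHHH'
  4G -> 'GGGG'

Decoded = AAAAAAAAAAHHHHHHAAHHHHHHHHHGGGG


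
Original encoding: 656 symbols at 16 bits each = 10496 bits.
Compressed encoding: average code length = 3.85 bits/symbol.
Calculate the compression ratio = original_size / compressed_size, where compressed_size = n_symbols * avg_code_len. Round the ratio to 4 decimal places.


original_size = n_symbols * orig_bits = 656 * 16 = 10496 bits
compressed_size = n_symbols * avg_code_len = 656 * 3.85 = 2525.6 bits
ratio = original_size / compressed_size = 10496 / 2525.6 = 4.1558

Compression ratio = 4.1558


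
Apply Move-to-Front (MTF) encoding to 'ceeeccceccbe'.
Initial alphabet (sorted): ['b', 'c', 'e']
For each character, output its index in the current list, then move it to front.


MTF encoding:
'c': index 1 in ['b', 'c', 'e'] -> ['c', 'b', 'e']
'e': index 2 in ['c', 'b', 'e'] -> ['e', 'c', 'b']
'e': index 0 in ['e', 'c', 'b'] -> ['e', 'c', 'b']
'e': index 0 in ['e', 'c', 'b'] -> ['e', 'c', 'b']
'c': index 1 in ['e', 'c', 'b'] -> ['c', 'e', 'b']
'c': index 0 in ['c', 'e', 'b'] -> ['c', 'e', 'b']
'c': index 0 in ['c', 'e', 'b'] -> ['c', 'e', 'b']
'e': index 1 in ['c', 'e', 'b'] -> ['e', 'c', 'b']
'c': index 1 in ['e', 'c', 'b'] -> ['c', 'e', 'b']
'c': index 0 in ['c', 'e', 'b'] -> ['c', 'e', 'b']
'b': index 2 in ['c', 'e', 'b'] -> ['b', 'c', 'e']
'e': index 2 in ['b', 'c', 'e'] -> ['e', 'b', 'c']


Output: [1, 2, 0, 0, 1, 0, 0, 1, 1, 0, 2, 2]


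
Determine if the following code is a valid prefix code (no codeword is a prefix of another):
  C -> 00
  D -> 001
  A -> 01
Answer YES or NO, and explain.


Checking each pair (does one codeword prefix another?):
  C='00' vs D='001': prefix -- VIOLATION

NO -- this is NOT a valid prefix code. C (00) is a prefix of D (001).


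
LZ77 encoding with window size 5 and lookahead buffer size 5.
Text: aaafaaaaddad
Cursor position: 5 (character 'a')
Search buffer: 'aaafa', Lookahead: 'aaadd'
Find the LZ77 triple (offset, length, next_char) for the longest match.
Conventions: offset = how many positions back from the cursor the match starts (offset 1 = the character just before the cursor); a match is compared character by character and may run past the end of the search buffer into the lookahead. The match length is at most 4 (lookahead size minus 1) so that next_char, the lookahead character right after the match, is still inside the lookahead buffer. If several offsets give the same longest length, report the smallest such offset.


Try each offset into the search buffer:
  offset=1 (pos 4, char 'a'): match length 3
  offset=2 (pos 3, char 'f'): match length 0
  offset=3 (pos 2, char 'a'): match length 1
  offset=4 (pos 1, char 'a'): match length 2
  offset=5 (pos 0, char 'a'): match length 3
Longest match has length 3, found at offsets 1, 5; take the smallest, offset 1.
next_char = character at position 5 + 3 = 8 -> 'd'

Best match: offset=1, length=3 (matching 'aaa' starting at position 4)
LZ77 triple: (1, 3, 'd')


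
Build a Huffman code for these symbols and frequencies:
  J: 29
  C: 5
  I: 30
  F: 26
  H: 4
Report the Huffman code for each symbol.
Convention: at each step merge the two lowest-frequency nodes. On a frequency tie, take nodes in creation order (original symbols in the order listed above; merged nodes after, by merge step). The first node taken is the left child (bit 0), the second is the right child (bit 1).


Huffman tree construction:
Step 1: Merge H(4) + C(5) = 9
Step 2: Merge (H+C)(9) + F(26) = 35
Step 3: Merge J(29) + I(30) = 59
Step 4: Merge ((H+C)+F)(35) + (J+I)(59) = 94
Read each symbol's code off the tree from the root (left child = 0, right child = 1).

Codes:
  J: 10 (length 2)
  C: 001 (length 3)
  I: 11 (length 2)
  F: 01 (length 2)
  H: 000 (length 3)
Average code length: 197/94 = 2.0957 bits/symbol
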